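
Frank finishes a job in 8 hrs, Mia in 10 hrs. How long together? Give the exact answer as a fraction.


Frank's rate: 1/8 of the job per hour
Mia's rate: 1/10 of the job per hour
Combined rate: 1/8 + 1/10 = 9/40 per hour
Time = 1 / (9/40) = 40/9 hours (≈ 4.44 hours)

40/9 hours


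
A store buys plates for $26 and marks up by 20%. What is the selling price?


Calculate the markup amount:
20% of $26 = $5.20
Add to cost:
$26 + $5.20 = $31.20

$31.20


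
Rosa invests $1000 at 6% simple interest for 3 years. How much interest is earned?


Use the formula I = P x R x T / 100
P x R x T = 1000 x 6 x 3 = 18000
I = 18000 / 100 = $180

$180


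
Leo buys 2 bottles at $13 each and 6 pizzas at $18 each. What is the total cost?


Cost of bottles:
2 x $13 = $26
Cost of pizzas:
6 x $18 = $108
Add both:
$26 + $108 = $134

$134


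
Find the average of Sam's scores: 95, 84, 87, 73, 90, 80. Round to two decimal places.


Add the scores:
95 + 84 + 87 + 73 + 90 + 80 = 509
Divide by the number of tests:
509 / 6 = 84.8333... ≈ 84.83

84.83


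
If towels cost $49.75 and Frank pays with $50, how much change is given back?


Start with the amount paid:
$50
Subtract the price:
$50 - $49.75 = $0.25

$0.25


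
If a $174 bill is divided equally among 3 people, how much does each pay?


Total bill: $174
Number of people: 3
Each pays: $174 / 3 = $58

$58


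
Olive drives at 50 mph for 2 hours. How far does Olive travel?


Use the formula: distance = speed x time
Speed = 50 mph, Time = 2 hours
50 x 2 = 100 miles

100 miles


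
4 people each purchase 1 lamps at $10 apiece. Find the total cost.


Cost per person:
1 x $10 = $10
Group total:
4 x $10 = $40

$40


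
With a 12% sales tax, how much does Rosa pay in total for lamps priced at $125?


Calculate the tax:
12% of $125 = $15
Add tax to price:
$125 + $15 = $140

$140


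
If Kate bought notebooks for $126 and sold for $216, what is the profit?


Selling price = $216
Cost price = $126
Profit = selling price - cost price:
Profit = $216 - $126 = $90

$90


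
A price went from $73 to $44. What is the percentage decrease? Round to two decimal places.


Find the absolute change:
|44 - 73| = 29
Divide by original and multiply by 100:
29 / 73 x 100 = 39.7260...% ≈ 39.73%

39.73%


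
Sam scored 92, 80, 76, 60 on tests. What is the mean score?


Add the scores:
92 + 80 + 76 + 60 = 308
Divide by the number of tests:
308 / 4 = 77

77


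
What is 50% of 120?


Convert percentage to decimal:
50% = 0.5
Multiply:
120 x 0.5 = 60

60


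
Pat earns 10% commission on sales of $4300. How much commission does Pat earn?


Convert rate to decimal:
10% = 0.1
Multiply by sales:
$4300 x 0.1 = $430

$430


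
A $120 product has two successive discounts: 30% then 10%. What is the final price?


First discount:
30% of $120 = $36
Price after first discount:
$120 - $36 = $84
Second discount:
10% of $84 = $8.40
Final price:
$84 - $8.40 = $75.60

$75.60


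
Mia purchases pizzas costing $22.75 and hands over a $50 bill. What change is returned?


Start with the amount paid:
$50
Subtract the price:
$50 - $22.75 = $27.25

$27.25


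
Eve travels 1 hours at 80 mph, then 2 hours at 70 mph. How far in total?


Leg 1 distance:
80 x 1 = 80 miles
Leg 2 distance:
70 x 2 = 140 miles
Total distance:
80 + 140 = 220 miles

220 miles


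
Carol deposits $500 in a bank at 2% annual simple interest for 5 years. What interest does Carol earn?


Use the formula I = P x R x T / 100
P x R x T = 500 x 2 x 5 = 5000
I = 5000 / 100 = $50

$50


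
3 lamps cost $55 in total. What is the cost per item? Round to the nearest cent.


Total cost: $55
Number of items: 3
Unit price: $55 / 3 = $18.3333... ≈ $18.33

$18.33


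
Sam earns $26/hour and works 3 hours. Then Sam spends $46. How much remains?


Calculate earnings:
3 x $26 = $78
Subtract spending:
$78 - $46 = $32

$32


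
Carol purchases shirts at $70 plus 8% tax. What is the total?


Calculate the tax:
8% of $70 = $5.60
Add tax to price:
$70 + $5.60 = $75.60

$75.60


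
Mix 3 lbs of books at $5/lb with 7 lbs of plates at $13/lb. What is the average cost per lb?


Cost of books:
3 x $5 = $15
Cost of plates:
7 x $13 = $91
Total cost: $15 + $91 = $106
Total weight: 10 lbs
Average: $106 / 10 = $10.60/lb

$10.60/lb


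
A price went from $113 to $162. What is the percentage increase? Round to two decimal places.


Find the absolute change:
|162 - 113| = 49
Divide by original and multiply by 100:
49 / 113 x 100 = 43.3628...% ≈ 43.36%

43.36%


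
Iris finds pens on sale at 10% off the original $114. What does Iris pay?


Calculate the discount amount:
10% of $114 = $11.40
Subtract from original:
$114 - $11.40 = $102.60

$102.60


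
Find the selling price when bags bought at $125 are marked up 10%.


Calculate the markup amount:
10% of $125 = $12.50
Add to cost:
$125 + $12.50 = $137.50

$137.50


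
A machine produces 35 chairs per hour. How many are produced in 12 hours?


Production rate: 35 chairs per hour
Time: 12 hours
Total: 35 x 12 = 420 chairs

420 chairs


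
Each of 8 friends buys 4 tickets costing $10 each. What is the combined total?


Cost per person:
4 x $10 = $40
Group total:
8 x $40 = $320

$320


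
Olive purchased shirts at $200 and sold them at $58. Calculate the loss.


Selling price = $58
Cost price = $200
Loss = cost price - selling price:
Loss = $200 - $58 = $142

$142


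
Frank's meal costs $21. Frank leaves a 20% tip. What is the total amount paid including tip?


Calculate the tip:
20% of $21 = $4.20
Add tip to meal cost:
$21 + $4.20 = $25.20

$25.20


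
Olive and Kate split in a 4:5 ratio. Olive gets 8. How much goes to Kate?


Find the multiplier:
8 / 4 = 2
Apply to Kate's share:
5 x 2 = 10

10


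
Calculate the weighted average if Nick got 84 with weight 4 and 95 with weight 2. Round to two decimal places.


Weighted sum:
4 x 84 + 2 x 95 = 526
Total weight:
4 + 2 = 6
Weighted average:
526 / 6 = 87.6666... ≈ 87.67

87.67


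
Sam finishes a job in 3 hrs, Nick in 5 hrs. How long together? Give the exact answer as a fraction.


Sam's rate: 1/3 of the job per hour
Nick's rate: 1/5 of the job per hour
Combined rate: 1/3 + 1/5 = 8/15 per hour
Time = 1 / (8/15) = 15/8 hours (≈ 1.88 hours)

15/8 hours


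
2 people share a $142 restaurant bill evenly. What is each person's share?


Total bill: $142
Number of people: 2
Each pays: $142 / 2 = $71

$71


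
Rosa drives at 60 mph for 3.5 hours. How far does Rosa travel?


Use the formula: distance = speed x time
Speed = 60 mph, Time = 3.5 hours
60 x 3.5 = 210 miles

210 miles


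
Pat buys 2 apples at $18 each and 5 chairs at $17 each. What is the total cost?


Cost of apples:
2 x $18 = $36
Cost of chairs:
5 x $17 = $85
Add both:
$36 + $85 = $121

$121


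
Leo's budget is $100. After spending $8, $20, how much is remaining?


Add up expenses:
$8 + $20 = $28
Subtract from budget:
$100 - $28 = $72

$72


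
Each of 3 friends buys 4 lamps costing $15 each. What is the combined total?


Cost per person:
4 x $15 = $60
Group total:
3 x $60 = $180

$180


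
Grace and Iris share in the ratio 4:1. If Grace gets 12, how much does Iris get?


Find the multiplier:
12 / 4 = 3
Apply to Iris's share:
1 x 3 = 3

3


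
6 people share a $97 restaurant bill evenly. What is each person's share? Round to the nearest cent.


Total bill: $97
Number of people: 6
Each pays: $97 / 6 = $16.1666... ≈ $16.17

$16.17


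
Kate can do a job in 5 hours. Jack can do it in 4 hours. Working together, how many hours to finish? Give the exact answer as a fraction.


Kate's rate: 1/5 of the job per hour
Jack's rate: 1/4 of the job per hour
Combined rate: 1/5 + 1/4 = 9/20 per hour
Time = 1 / (9/20) = 20/9 hours (≈ 2.22 hours)

20/9 hours


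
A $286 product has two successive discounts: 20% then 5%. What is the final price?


First discount:
20% of $286 = $57.20
Price after first discount:
$286 - $57.20 = $228.80
Second discount:
5% of $228.80 = $11.44
Final price:
$228.80 - $11.44 = $217.36

$217.36


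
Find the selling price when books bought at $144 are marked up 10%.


Calculate the markup amount:
10% of $144 = $14.40
Add to cost:
$144 + $14.40 = $158.40

$158.40


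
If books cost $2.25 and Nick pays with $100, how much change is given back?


Start with the amount paid:
$100
Subtract the price:
$100 - $2.25 = $97.75

$97.75


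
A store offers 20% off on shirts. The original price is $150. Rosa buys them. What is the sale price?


Calculate the discount amount:
20% of $150 = $30
Subtract from original:
$150 - $30 = $120

$120


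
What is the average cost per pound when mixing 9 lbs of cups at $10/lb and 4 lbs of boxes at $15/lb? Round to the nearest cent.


Cost of cups:
9 x $10 = $90
Cost of boxes:
4 x $15 = $60
Total cost: $90 + $60 = $150
Total weight: 13 lbs
Average: $150 / 13 = $11.5384... ≈ $11.54/lb

$11.54/lb


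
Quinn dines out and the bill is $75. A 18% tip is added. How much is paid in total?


Calculate the tip:
18% of $75 = $13.50
Add tip to meal cost:
$75 + $13.50 = $88.50

$88.50


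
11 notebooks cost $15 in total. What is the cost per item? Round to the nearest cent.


Total cost: $15
Number of items: 11
Unit price: $15 / 11 = $1.3636... ≈ $1.36

$1.36


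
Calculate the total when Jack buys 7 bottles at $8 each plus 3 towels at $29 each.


Cost of bottles:
7 x $8 = $56
Cost of towels:
3 x $29 = $87
Add both:
$56 + $87 = $143

$143


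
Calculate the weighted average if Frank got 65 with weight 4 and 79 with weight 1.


Weighted sum:
4 x 65 + 1 x 79 = 339
Total weight:
4 + 1 = 5
Weighted average:
339 / 5 = 67.8

67.8


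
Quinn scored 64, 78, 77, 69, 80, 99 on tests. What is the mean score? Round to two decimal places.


Add the scores:
64 + 78 + 77 + 69 + 80 + 99 = 467
Divide by the number of tests:
467 / 6 = 77.8333... ≈ 77.83

77.83


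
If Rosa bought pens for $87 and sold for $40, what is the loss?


Selling price = $40
Cost price = $87
Loss = cost price - selling price:
Loss = $87 - $40 = $47

$47


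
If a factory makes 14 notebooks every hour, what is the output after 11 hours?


Production rate: 14 notebooks per hour
Time: 11 hours
Total: 14 x 11 = 154 notebooks

154 notebooks


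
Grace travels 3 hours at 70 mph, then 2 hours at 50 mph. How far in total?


Leg 1 distance:
70 x 3 = 210 miles
Leg 2 distance:
50 x 2 = 100 miles
Total distance:
210 + 100 = 310 miles

310 miles


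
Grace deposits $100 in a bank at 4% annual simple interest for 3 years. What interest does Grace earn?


Use the formula I = P x R x T / 100
P x R x T = 100 x 4 x 3 = 1200
I = 1200 / 100 = $12

$12


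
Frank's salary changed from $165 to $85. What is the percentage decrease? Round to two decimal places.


Find the absolute change:
|85 - 165| = 80
Divide by original and multiply by 100:
80 / 165 x 100 = 48.4848...% ≈ 48.48%

48.48%


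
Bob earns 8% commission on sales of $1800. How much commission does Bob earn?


Convert rate to decimal:
8% = 0.08
Multiply by sales:
$1800 x 0.08 = $144

$144


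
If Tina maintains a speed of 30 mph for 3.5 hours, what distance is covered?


Use the formula: distance = speed x time
Speed = 30 mph, Time = 3.5 hours
30 x 3.5 = 105 miles

105 miles


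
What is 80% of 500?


Convert percentage to decimal:
80% = 0.8
Multiply:
500 x 0.8 = 400

400


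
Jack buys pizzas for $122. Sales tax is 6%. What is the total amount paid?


Calculate the tax:
6% of $122 = $7.32
Add tax to price:
$122 + $7.32 = $129.32

$129.32


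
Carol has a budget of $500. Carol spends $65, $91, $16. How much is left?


Add up expenses:
$65 + $91 + $16 = $172
Subtract from budget:
$500 - $172 = $328

$328


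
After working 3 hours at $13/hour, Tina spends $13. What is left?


Calculate earnings:
3 x $13 = $39
Subtract spending:
$39 - $13 = $26

$26


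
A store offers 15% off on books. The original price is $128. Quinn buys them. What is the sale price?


Calculate the discount amount:
15% of $128 = $19.20
Subtract from original:
$128 - $19.20 = $108.80

$108.80


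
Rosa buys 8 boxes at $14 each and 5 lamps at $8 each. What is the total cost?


Cost of boxes:
8 x $14 = $112
Cost of lamps:
5 x $8 = $40
Add both:
$112 + $40 = $152

$152


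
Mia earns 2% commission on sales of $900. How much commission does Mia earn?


Convert rate to decimal:
2% = 0.02
Multiply by sales:
$900 x 0.02 = $18

$18


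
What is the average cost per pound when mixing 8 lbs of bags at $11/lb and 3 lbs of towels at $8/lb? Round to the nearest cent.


Cost of bags:
8 x $11 = $88
Cost of towels:
3 x $8 = $24
Total cost: $88 + $24 = $112
Total weight: 11 lbs
Average: $112 / 11 = $10.1818... ≈ $10.18/lb

$10.18/lb


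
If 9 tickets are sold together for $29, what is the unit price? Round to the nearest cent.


Total cost: $29
Number of items: 9
Unit price: $29 / 9 = $3.2222... ≈ $3.22

$3.22


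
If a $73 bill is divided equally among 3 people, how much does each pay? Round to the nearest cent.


Total bill: $73
Number of people: 3
Each pays: $73 / 3 = $24.3333... ≈ $24.33

$24.33


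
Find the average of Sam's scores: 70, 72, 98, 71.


Add the scores:
70 + 72 + 98 + 71 = 311
Divide by the number of tests:
311 / 4 = 77.75

77.75


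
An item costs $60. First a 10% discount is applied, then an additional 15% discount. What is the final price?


First discount:
10% of $60 = $6
Price after first discount:
$60 - $6 = $54
Second discount:
15% of $54 = $8.10
Final price:
$54 - $8.10 = $45.90

$45.90


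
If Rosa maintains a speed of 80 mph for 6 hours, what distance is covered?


Use the formula: distance = speed x time
Speed = 80 mph, Time = 6 hours
80 x 6 = 480 miles

480 miles


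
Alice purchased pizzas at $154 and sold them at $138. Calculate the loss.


Selling price = $138
Cost price = $154
Loss = cost price - selling price:
Loss = $154 - $138 = $16

$16


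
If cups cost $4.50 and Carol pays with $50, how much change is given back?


Start with the amount paid:
$50
Subtract the price:
$50 - $4.50 = $45.50

$45.50


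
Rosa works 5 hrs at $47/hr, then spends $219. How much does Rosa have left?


Calculate earnings:
5 x $47 = $235
Subtract spending:
$235 - $219 = $16

$16


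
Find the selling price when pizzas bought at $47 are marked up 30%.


Calculate the markup amount:
30% of $47 = $14.10
Add to cost:
$47 + $14.10 = $61.10

$61.10


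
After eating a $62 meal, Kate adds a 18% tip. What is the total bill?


Calculate the tip:
18% of $62 = $11.16
Add tip to meal cost:
$62 + $11.16 = $73.16

$73.16


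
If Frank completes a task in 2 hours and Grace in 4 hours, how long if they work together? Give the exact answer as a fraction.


Frank's rate: 1/2 of the job per hour
Grace's rate: 1/4 of the job per hour
Combined rate: 1/2 + 1/4 = 3/4 per hour
Time = 1 / (3/4) = 4/3 hours (≈ 1.33 hours)

4/3 hours


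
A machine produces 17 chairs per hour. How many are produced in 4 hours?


Production rate: 17 chairs per hour
Time: 4 hours
Total: 17 x 4 = 68 chairs

68 chairs


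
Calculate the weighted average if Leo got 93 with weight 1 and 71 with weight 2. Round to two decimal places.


Weighted sum:
1 x 93 + 2 x 71 = 235
Total weight:
1 + 2 = 3
Weighted average:
235 / 3 = 78.3333... ≈ 78.33

78.33


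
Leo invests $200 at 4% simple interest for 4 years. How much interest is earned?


Use the formula I = P x R x T / 100
P x R x T = 200 x 4 x 4 = 3200
I = 3200 / 100 = $32

$32


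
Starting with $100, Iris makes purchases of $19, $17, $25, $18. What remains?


Add up expenses:
$19 + $17 + $25 + $18 = $79
Subtract from budget:
$100 - $79 = $21

$21


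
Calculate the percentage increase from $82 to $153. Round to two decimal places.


Find the absolute change:
|153 - 82| = 71
Divide by original and multiply by 100:
71 / 82 x 100 = 86.5853...% ≈ 86.59%

86.59%


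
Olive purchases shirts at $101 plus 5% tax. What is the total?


Calculate the tax:
5% of $101 = $5.05
Add tax to price:
$101 + $5.05 = $106.05

$106.05


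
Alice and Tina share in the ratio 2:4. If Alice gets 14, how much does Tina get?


Find the multiplier:
14 / 2 = 7
Apply to Tina's share:
4 x 7 = 28

28


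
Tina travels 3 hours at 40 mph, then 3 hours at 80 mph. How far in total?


Leg 1 distance:
40 x 3 = 120 miles
Leg 2 distance:
80 x 3 = 240 miles
Total distance:
120 + 240 = 360 miles

360 miles


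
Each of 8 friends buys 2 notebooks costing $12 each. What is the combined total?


Cost per person:
2 x $12 = $24
Group total:
8 x $24 = $192

$192


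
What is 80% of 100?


Convert percentage to decimal:
80% = 0.8
Multiply:
100 x 0.8 = 80

80


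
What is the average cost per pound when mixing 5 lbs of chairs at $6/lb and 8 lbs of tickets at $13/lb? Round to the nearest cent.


Cost of chairs:
5 x $6 = $30
Cost of tickets:
8 x $13 = $104
Total cost: $30 + $104 = $134
Total weight: 13 lbs
Average: $134 / 13 = $10.3076... ≈ $10.31/lb

$10.31/lb


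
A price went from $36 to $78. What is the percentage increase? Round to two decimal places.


Find the absolute change:
|78 - 36| = 42
Divide by original and multiply by 100:
42 / 36 x 100 = 116.6666...% ≈ 116.67%

116.67%


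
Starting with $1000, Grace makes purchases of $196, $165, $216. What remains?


Add up expenses:
$196 + $165 + $216 = $577
Subtract from budget:
$1000 - $577 = $423

$423


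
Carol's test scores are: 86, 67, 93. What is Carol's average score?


Add the scores:
86 + 67 + 93 = 246
Divide by the number of tests:
246 / 3 = 82

82


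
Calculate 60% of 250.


Convert percentage to decimal:
60% = 0.6
Multiply:
250 x 0.6 = 150

150


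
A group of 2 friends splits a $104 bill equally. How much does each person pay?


Total bill: $104
Number of people: 2
Each pays: $104 / 2 = $52

$52


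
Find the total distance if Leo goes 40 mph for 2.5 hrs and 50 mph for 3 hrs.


Leg 1 distance:
40 x 2.5 = 100 miles
Leg 2 distance:
50 x 3 = 150 miles
Total distance:
100 + 150 = 250 miles

250 miles


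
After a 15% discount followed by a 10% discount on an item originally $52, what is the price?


First discount:
15% of $52 = $7.80
Price after first discount:
$52 - $7.80 = $44.20
Second discount:
10% of $44.20 = $4.42
Final price:
$44.20 - $4.42 = $39.78

$39.78


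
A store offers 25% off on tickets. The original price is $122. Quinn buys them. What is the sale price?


Calculate the discount amount:
25% of $122 = $30.50
Subtract from original:
$122 - $30.50 = $91.50

$91.50


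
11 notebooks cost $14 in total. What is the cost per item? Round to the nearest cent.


Total cost: $14
Number of items: 11
Unit price: $14 / 11 = $1.2727... ≈ $1.27

$1.27


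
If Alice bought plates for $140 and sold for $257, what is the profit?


Selling price = $257
Cost price = $140
Profit = selling price - cost price:
Profit = $257 - $140 = $117

$117


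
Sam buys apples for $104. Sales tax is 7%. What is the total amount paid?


Calculate the tax:
7% of $104 = $7.28
Add tax to price:
$104 + $7.28 = $111.28

$111.28


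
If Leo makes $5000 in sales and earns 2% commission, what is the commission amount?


Convert rate to decimal:
2% = 0.02
Multiply by sales:
$5000 x 0.02 = $100

$100


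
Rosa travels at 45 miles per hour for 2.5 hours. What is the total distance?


Use the formula: distance = speed x time
Speed = 45 mph, Time = 2.5 hours
45 x 2.5 = 112.5 miles

112.5 miles


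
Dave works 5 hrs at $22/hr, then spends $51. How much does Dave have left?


Calculate earnings:
5 x $22 = $110
Subtract spending:
$110 - $51 = $59

$59


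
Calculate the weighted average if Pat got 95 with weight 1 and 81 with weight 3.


Weighted sum:
1 x 95 + 3 x 81 = 338
Total weight:
1 + 3 = 4
Weighted average:
338 / 4 = 84.5

84.5


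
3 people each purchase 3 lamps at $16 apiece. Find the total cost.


Cost per person:
3 x $16 = $48
Group total:
3 x $48 = $144

$144


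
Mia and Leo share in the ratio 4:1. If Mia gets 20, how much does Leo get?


Find the multiplier:
20 / 4 = 5
Apply to Leo's share:
1 x 5 = 5

5


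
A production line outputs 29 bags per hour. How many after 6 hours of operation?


Production rate: 29 bags per hour
Time: 6 hours
Total: 29 x 6 = 174 bags

174 bags


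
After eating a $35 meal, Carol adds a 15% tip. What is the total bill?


Calculate the tip:
15% of $35 = $5.25
Add tip to meal cost:
$35 + $5.25 = $40.25

$40.25


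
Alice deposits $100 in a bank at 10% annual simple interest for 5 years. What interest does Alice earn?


Use the formula I = P x R x T / 100
P x R x T = 100 x 10 x 5 = 5000
I = 5000 / 100 = $50

$50


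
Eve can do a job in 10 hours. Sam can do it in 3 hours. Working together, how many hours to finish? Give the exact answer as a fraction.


Eve's rate: 1/10 of the job per hour
Sam's rate: 1/3 of the job per hour
Combined rate: 1/10 + 1/3 = 13/30 per hour
Time = 1 / (13/30) = 30/13 hours (≈ 2.31 hours)

30/13 hours


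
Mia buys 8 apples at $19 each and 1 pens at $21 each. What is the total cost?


Cost of apples:
8 x $19 = $152
Cost of pens:
1 x $21 = $21
Add both:
$152 + $21 = $173

$173


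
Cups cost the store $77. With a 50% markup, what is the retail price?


Calculate the markup amount:
50% of $77 = $38.50
Add to cost:
$77 + $38.50 = $115.50

$115.50


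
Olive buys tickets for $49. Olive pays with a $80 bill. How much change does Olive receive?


Start with the amount paid:
$80
Subtract the price:
$80 - $49 = $31

$31


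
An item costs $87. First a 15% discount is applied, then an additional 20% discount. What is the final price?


First discount:
15% of $87 = $13.05
Price after first discount:
$87 - $13.05 = $73.95
Second discount:
20% of $73.95 = $14.79
Final price:
$73.95 - $14.79 = $59.16

$59.16


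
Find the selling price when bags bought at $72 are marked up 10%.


Calculate the markup amount:
10% of $72 = $7.20
Add to cost:
$72 + $7.20 = $79.20

$79.20


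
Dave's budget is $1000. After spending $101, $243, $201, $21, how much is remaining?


Add up expenses:
$101 + $243 + $201 + $21 = $566
Subtract from budget:
$1000 - $566 = $434

$434


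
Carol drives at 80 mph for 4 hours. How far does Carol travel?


Use the formula: distance = speed x time
Speed = 80 mph, Time = 4 hours
80 x 4 = 320 miles

320 miles


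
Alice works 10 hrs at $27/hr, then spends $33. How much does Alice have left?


Calculate earnings:
10 x $27 = $270
Subtract spending:
$270 - $33 = $237

$237


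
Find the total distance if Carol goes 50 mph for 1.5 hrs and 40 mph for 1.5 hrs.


Leg 1 distance:
50 x 1.5 = 75 miles
Leg 2 distance:
40 x 1.5 = 60 miles
Total distance:
75 + 60 = 135 miles

135 miles


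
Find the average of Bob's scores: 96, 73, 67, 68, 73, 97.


Add the scores:
96 + 73 + 67 + 68 + 73 + 97 = 474
Divide by the number of tests:
474 / 6 = 79

79


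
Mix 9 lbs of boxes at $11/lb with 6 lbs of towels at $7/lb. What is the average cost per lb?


Cost of boxes:
9 x $11 = $99
Cost of towels:
6 x $7 = $42
Total cost: $99 + $42 = $141
Total weight: 15 lbs
Average: $141 / 15 = $9.40/lb

$9.40/lb


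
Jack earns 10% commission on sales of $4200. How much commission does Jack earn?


Convert rate to decimal:
10% = 0.1
Multiply by sales:
$4200 x 0.1 = $420

$420


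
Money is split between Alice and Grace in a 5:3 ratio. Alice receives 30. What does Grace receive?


Find the multiplier:
30 / 5 = 6
Apply to Grace's share:
3 x 6 = 18

18


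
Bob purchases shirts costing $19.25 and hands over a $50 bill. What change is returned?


Start with the amount paid:
$50
Subtract the price:
$50 - $19.25 = $30.75

$30.75


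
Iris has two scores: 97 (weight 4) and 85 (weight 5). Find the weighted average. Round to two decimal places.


Weighted sum:
4 x 97 + 5 x 85 = 813
Total weight:
4 + 5 = 9
Weighted average:
813 / 9 = 90.3333... ≈ 90.33

90.33


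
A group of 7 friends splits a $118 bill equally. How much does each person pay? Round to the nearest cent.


Total bill: $118
Number of people: 7
Each pays: $118 / 7 = $16.8571... ≈ $16.86

$16.86


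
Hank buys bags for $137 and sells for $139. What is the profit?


Selling price = $139
Cost price = $137
Profit = selling price - cost price:
Profit = $139 - $137 = $2

$2


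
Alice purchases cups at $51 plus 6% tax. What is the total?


Calculate the tax:
6% of $51 = $3.06
Add tax to price:
$51 + $3.06 = $54.06

$54.06


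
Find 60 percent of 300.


Convert percentage to decimal:
60% = 0.6
Multiply:
300 x 0.6 = 180

180


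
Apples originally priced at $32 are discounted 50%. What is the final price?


Calculate the discount amount:
50% of $32 = $16
Subtract from original:
$32 - $16 = $16

$16


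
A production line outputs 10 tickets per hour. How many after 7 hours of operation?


Production rate: 10 tickets per hour
Time: 7 hours
Total: 10 x 7 = 70 tickets

70 tickets


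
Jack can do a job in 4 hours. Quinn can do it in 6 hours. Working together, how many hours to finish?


Jack's rate: 1/4 of the job per hour
Quinn's rate: 1/6 of the job per hour
Combined rate: 1/4 + 1/6 = 5/12 per hour
Time = 1 / (5/12) = 12/5 = 2.4 hours

2.4 hours


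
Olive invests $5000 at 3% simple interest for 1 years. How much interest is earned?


Use the formula I = P x R x T / 100
P x R x T = 5000 x 3 x 1 = 15000
I = 15000 / 100 = $150

$150


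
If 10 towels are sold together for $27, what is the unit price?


Total cost: $27
Number of items: 10
Unit price: $27 / 10 = $2.70

$2.70


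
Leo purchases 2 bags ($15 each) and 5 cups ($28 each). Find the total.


Cost of bags:
2 x $15 = $30
Cost of cups:
5 x $28 = $140
Add both:
$30 + $140 = $170

$170


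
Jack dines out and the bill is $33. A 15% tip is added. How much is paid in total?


Calculate the tip:
15% of $33 = $4.95
Add tip to meal cost:
$33 + $4.95 = $37.95

$37.95


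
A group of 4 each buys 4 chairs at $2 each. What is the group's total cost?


Cost per person:
4 x $2 = $8
Group total:
4 x $8 = $32

$32


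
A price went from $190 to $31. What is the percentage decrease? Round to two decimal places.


Find the absolute change:
|31 - 190| = 159
Divide by original and multiply by 100:
159 / 190 x 100 = 83.6842...% ≈ 83.68%

83.68%


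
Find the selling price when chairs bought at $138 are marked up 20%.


Calculate the markup amount:
20% of $138 = $27.60
Add to cost:
$138 + $27.60 = $165.60

$165.60


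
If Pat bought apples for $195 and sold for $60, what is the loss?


Selling price = $60
Cost price = $195
Loss = cost price - selling price:
Loss = $195 - $60 = $135

$135


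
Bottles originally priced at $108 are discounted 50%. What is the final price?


Calculate the discount amount:
50% of $108 = $54
Subtract from original:
$108 - $54 = $54

$54


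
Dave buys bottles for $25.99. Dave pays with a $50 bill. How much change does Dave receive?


Start with the amount paid:
$50
Subtract the price:
$50 - $25.99 = $24.01

$24.01


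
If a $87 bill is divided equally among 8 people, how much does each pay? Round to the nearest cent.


Total bill: $87
Number of people: 8
Each pays: $87 / 8 = $10.875 ≈ $10.88

$10.88


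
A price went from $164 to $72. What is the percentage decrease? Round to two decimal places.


Find the absolute change:
|72 - 164| = 92
Divide by original and multiply by 100:
92 / 164 x 100 = 56.0975...% ≈ 56.1%

56.1%


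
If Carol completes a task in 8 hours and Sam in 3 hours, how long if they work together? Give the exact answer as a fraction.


Carol's rate: 1/8 of the job per hour
Sam's rate: 1/3 of the job per hour
Combined rate: 1/8 + 1/3 = 11/24 per hour
Time = 1 / (11/24) = 24/11 hours (≈ 2.18 hours)

24/11 hours


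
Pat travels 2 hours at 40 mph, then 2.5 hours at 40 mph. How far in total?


Leg 1 distance:
40 x 2 = 80 miles
Leg 2 distance:
40 x 2.5 = 100 miles
Total distance:
80 + 100 = 180 miles

180 miles


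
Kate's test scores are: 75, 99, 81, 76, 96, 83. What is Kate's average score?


Add the scores:
75 + 99 + 81 + 76 + 96 + 83 = 510
Divide by the number of tests:
510 / 6 = 85

85


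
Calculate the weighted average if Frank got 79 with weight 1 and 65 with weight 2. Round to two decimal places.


Weighted sum:
1 x 79 + 2 x 65 = 209
Total weight:
1 + 2 = 3
Weighted average:
209 / 3 = 69.6666... ≈ 69.67

69.67


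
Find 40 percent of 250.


Convert percentage to decimal:
40% = 0.4
Multiply:
250 x 0.4 = 100

100


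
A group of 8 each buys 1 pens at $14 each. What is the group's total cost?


Cost per person:
1 x $14 = $14
Group total:
8 x $14 = $112

$112


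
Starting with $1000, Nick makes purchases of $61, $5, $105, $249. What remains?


Add up expenses:
$61 + $5 + $105 + $249 = $420
Subtract from budget:
$1000 - $420 = $580

$580


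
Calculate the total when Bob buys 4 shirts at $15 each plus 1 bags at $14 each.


Cost of shirts:
4 x $15 = $60
Cost of bags:
1 x $14 = $14
Add both:
$60 + $14 = $74

$74


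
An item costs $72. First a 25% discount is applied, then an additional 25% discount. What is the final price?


First discount:
25% of $72 = $18
Price after first discount:
$72 - $18 = $54
Second discount:
25% of $54 = $13.50
Final price:
$54 - $13.50 = $40.50

$40.50


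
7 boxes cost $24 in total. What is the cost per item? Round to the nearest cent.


Total cost: $24
Number of items: 7
Unit price: $24 / 7 = $3.4285... ≈ $3.43

$3.43


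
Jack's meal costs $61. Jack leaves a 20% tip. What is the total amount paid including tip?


Calculate the tip:
20% of $61 = $12.20
Add tip to meal cost:
$61 + $12.20 = $73.20

$73.20


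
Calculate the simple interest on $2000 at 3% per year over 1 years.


Use the formula I = P x R x T / 100
P x R x T = 2000 x 3 x 1 = 6000
I = 6000 / 100 = $60

$60


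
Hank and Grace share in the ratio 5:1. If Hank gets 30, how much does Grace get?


Find the multiplier:
30 / 5 = 6
Apply to Grace's share:
1 x 6 = 6

6


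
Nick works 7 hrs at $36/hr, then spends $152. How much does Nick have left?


Calculate earnings:
7 x $36 = $252
Subtract spending:
$252 - $152 = $100

$100


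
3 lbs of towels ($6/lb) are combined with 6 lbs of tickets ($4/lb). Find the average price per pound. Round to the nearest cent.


Cost of towels:
3 x $6 = $18
Cost of tickets:
6 x $4 = $24
Total cost: $18 + $24 = $42
Total weight: 9 lbs
Average: $42 / 9 = $4.6666... ≈ $4.67/lb

$4.67/lb


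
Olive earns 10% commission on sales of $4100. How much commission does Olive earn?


Convert rate to decimal:
10% = 0.1
Multiply by sales:
$4100 x 0.1 = $410

$410


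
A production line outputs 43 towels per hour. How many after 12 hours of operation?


Production rate: 43 towels per hour
Time: 12 hours
Total: 43 x 12 = 516 towels

516 towels


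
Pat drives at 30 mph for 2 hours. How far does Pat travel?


Use the formula: distance = speed x time
Speed = 30 mph, Time = 2 hours
30 x 2 = 60 miles

60 miles


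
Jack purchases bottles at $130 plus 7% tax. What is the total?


Calculate the tax:
7% of $130 = $9.10
Add tax to price:
$130 + $9.10 = $139.10

$139.10


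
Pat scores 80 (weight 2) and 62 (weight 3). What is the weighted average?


Weighted sum:
2 x 80 + 3 x 62 = 346
Total weight:
2 + 3 = 5
Weighted average:
346 / 5 = 69.2

69.2


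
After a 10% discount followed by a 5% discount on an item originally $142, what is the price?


First discount:
10% of $142 = $14.20
Price after first discount:
$142 - $14.20 = $127.80
Second discount:
5% of $127.80 = $6.39
Final price:
$127.80 - $6.39 = $121.41

$121.41


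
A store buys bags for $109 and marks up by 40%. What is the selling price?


Calculate the markup amount:
40% of $109 = $43.60
Add to cost:
$109 + $43.60 = $152.60

$152.60


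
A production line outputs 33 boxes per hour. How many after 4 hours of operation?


Production rate: 33 boxes per hour
Time: 4 hours
Total: 33 x 4 = 132 boxes

132 boxes


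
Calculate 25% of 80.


Convert percentage to decimal:
25% = 0.25
Multiply:
80 x 0.25 = 20

20


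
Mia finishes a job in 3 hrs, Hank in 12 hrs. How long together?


Mia's rate: 1/3 of the job per hour
Hank's rate: 1/12 of the job per hour
Combined rate: 1/3 + 1/12 = 5/12 per hour
Time = 1 / (5/12) = 12/5 = 2.4 hours

2.4 hours


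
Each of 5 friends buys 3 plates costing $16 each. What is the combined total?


Cost per person:
3 x $16 = $48
Group total:
5 x $48 = $240

$240


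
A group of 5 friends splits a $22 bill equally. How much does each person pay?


Total bill: $22
Number of people: 5
Each pays: $22 / 5 = $4.40

$4.40


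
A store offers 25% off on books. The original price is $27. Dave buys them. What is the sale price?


Calculate the discount amount:
25% of $27 = $6.75
Subtract from original:
$27 - $6.75 = $20.25

$20.25


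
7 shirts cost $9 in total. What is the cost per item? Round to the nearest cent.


Total cost: $9
Number of items: 7
Unit price: $9 / 7 = $1.2857... ≈ $1.29

$1.29


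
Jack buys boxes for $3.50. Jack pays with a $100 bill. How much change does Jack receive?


Start with the amount paid:
$100
Subtract the price:
$100 - $3.50 = $96.50

$96.50


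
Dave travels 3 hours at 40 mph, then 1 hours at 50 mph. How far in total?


Leg 1 distance:
40 x 3 = 120 miles
Leg 2 distance:
50 x 1 = 50 miles
Total distance:
120 + 50 = 170 miles

170 miles


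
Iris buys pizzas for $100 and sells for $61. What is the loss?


Selling price = $61
Cost price = $100
Loss = cost price - selling price:
Loss = $100 - $61 = $39

$39


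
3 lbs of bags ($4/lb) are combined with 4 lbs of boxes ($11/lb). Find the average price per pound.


Cost of bags:
3 x $4 = $12
Cost of boxes:
4 x $11 = $44
Total cost: $12 + $44 = $56
Total weight: 7 lbs
Average: $56 / 7 = $8/lb

$8/lb


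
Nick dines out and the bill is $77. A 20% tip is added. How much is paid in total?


Calculate the tip:
20% of $77 = $15.40
Add tip to meal cost:
$77 + $15.40 = $92.40

$92.40


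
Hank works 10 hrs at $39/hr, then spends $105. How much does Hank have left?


Calculate earnings:
10 x $39 = $390
Subtract spending:
$390 - $105 = $285

$285


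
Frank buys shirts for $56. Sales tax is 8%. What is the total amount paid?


Calculate the tax:
8% of $56 = $4.48
Add tax to price:
$56 + $4.48 = $60.48

$60.48


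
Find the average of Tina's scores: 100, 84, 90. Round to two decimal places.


Add the scores:
100 + 84 + 90 = 274
Divide by the number of tests:
274 / 3 = 91.3333... ≈ 91.33

91.33


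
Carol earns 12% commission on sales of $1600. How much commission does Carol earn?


Convert rate to decimal:
12% = 0.12
Multiply by sales:
$1600 x 0.12 = $192

$192


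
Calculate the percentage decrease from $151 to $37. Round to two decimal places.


Find the absolute change:
|37 - 151| = 114
Divide by original and multiply by 100:
114 / 151 x 100 = 75.4966...% ≈ 75.5%

75.5%


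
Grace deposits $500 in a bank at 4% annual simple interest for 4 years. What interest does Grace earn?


Use the formula I = P x R x T / 100
P x R x T = 500 x 4 x 4 = 8000
I = 8000 / 100 = $80

$80


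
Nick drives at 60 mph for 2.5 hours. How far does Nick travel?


Use the formula: distance = speed x time
Speed = 60 mph, Time = 2.5 hours
60 x 2.5 = 150 miles

150 miles


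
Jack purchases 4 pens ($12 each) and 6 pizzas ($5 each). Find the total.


Cost of pens:
4 x $12 = $48
Cost of pizzas:
6 x $5 = $30
Add both:
$48 + $30 = $78

$78


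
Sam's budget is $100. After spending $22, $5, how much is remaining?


Add up expenses:
$22 + $5 = $27
Subtract from budget:
$100 - $27 = $73

$73


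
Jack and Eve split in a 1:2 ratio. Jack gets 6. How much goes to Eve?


Find the multiplier:
6 / 1 = 6
Apply to Eve's share:
2 x 6 = 12

12


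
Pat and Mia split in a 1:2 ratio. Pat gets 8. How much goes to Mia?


Find the multiplier:
8 / 1 = 8
Apply to Mia's share:
2 x 8 = 16

16


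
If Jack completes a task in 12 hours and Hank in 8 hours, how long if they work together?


Jack's rate: 1/12 of the job per hour
Hank's rate: 1/8 of the job per hour
Combined rate: 1/12 + 1/8 = 5/24 per hour
Time = 1 / (5/24) = 24/5 = 4.8 hours

4.8 hours


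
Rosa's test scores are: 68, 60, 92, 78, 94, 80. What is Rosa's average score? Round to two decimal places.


Add the scores:
68 + 60 + 92 + 78 + 94 + 80 = 472
Divide by the number of tests:
472 / 6 = 78.6666... ≈ 78.67

78.67


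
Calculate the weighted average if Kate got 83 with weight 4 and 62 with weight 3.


Weighted sum:
4 x 83 + 3 x 62 = 518
Total weight:
4 + 3 = 7
Weighted average:
518 / 7 = 74

74


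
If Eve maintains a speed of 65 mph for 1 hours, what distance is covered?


Use the formula: distance = speed x time
Speed = 65 mph, Time = 1 hours
65 x 1 = 65 miles

65 miles


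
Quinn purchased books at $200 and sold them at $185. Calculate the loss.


Selling price = $185
Cost price = $200
Loss = cost price - selling price:
Loss = $200 - $185 = $15

$15


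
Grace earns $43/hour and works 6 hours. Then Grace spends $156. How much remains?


Calculate earnings:
6 x $43 = $258
Subtract spending:
$258 - $156 = $102

$102


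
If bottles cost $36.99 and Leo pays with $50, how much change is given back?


Start with the amount paid:
$50
Subtract the price:
$50 - $36.99 = $13.01

$13.01


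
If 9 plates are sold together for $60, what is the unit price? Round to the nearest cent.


Total cost: $60
Number of items: 9
Unit price: $60 / 9 = $6.6666... ≈ $6.67

$6.67


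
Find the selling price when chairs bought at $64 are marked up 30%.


Calculate the markup amount:
30% of $64 = $19.20
Add to cost:
$64 + $19.20 = $83.20

$83.20


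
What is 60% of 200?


Convert percentage to decimal:
60% = 0.6
Multiply:
200 x 0.6 = 120

120


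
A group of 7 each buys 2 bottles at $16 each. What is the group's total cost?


Cost per person:
2 x $16 = $32
Group total:
7 x $32 = $224

$224


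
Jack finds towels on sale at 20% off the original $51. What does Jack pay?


Calculate the discount amount:
20% of $51 = $10.20
Subtract from original:
$51 - $10.20 = $40.80

$40.80


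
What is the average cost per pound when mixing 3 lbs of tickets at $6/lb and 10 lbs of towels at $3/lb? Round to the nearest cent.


Cost of tickets:
3 x $6 = $18
Cost of towels:
10 x $3 = $30
Total cost: $18 + $30 = $48
Total weight: 13 lbs
Average: $48 / 13 = $3.6923... ≈ $3.69/lb

$3.69/lb


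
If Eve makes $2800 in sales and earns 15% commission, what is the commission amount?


Convert rate to decimal:
15% = 0.15
Multiply by sales:
$2800 x 0.15 = $420

$420


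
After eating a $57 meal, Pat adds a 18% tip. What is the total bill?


Calculate the tip:
18% of $57 = $10.26
Add tip to meal cost:
$57 + $10.26 = $67.26

$67.26


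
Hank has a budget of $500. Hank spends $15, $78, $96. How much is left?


Add up expenses:
$15 + $78 + $96 = $189
Subtract from budget:
$500 - $189 = $311

$311


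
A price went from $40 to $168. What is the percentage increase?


Find the absolute change:
|168 - 40| = 128
Divide by original and multiply by 100:
128 / 40 x 100 = 320%

320%
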